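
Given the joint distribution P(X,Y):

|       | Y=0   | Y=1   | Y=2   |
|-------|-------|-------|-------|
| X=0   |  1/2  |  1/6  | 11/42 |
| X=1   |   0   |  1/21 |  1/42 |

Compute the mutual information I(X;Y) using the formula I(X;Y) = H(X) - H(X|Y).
0.0892 bits

I(X;Y) = H(X) - H(X|Y)

Marginal of X (row sums):
  P(X=0) = 1/2 + 1/6 + 11/42 = 13/14
  P(X=1) = 0 + 1/21 + 1/42 = 1/14
H(X) = -[(13/14)·log₂(13/14) + (1/14)·log₂(1/14)]
  = 0.09928 + 0.27195 = 0.3712 bits

Marginal of Y (column sums):
  P(Y=0) = 1/2 + 0 = 1/2
  P(Y=1) = 1/6 + 1/21 = 3/14
  P(Y=2) = 11/42 + 1/42 = 2/7
H(X|Y) = Σ_y P(y)·H(X|Y=y):
  Y=0: P(Y=0) = 1/2, P(X|Y=0) = (1, 0) → H(X|Y=0) = 0.00000
  Y=1: P(Y=1) = 3/14, P(X|Y=1) = (7/9, 2/9) → H(X|Y=1) = 0.76420
  Y=2: P(Y=2) = 2/7, P(X|Y=2) = (11/12, 1/12) → H(X|Y=2) = 0.41382
H(X|Y) = (1/2)·0.00000 + (3/14)·0.76420 + (2/7)·0.41382 = 0.2820 bits

I(X;Y) = H(X) - H(X|Y) = 0.3712 - 0.2820 = 0.0892 bits

Cross-check via I(X;Y) = H(X) + H(Y) - H(X,Y): computing H(Y) from the column sums and H(X,Y) from the 6 cells in the same way gives H(Y) = 1.4926 bits and H(X,Y) = 1.7746 bits, so
I(X;Y) = 0.3712 + 1.4926 - 1.7746 = 0.0892 bits ✓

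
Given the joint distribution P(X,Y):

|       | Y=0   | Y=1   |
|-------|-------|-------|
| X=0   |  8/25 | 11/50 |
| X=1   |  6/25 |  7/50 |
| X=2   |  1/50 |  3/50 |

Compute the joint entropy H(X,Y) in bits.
2.2543 bits

H(X,Y) = -Σ_{x,y} P(x,y) log₂ P(x,y). Per-cell terms -P(x,y)·log₂P(x,y):
  X=0: 0.526034, 0.480573
  X=1: 0.494134, 0.397110
  X=2: 0.112877, 0.243534
Sum of the 6 terms: H(X,Y) = 2.2543 bits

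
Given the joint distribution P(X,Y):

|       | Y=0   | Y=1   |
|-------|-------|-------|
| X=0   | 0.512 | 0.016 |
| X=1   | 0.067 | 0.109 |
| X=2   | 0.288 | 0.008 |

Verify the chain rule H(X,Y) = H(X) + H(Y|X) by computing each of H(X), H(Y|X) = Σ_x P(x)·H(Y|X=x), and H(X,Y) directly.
H(X) = 1.4475 bits, H(Y|X) = 0.3252 bits, H(X,Y) = 1.7727 bits

Marginal of X (row sums):
  P(X=0) = 0.512 + 0.016 = 0.528
  P(X=1) = 0.067 + 0.109 = 0.176
  P(X=2) = 0.288 + 0.008 = 0.296
H(X) = -[0.528·log₂(0.528) + 0.176·log₂(0.176) + 0.296·log₂(0.296)]
  = 0.4865 + 0.4411 + 0.5199 = 1.4475 bits

H(Y|X) = Σ_x P(x)·H(Y|X=x):
  X=0: P(X=0) = 0.528, P(Y|X=0) = (32/33, 1/33) → H(Y|X=0) = 0.1959
  X=1: P(X=1) = 0.176, P(Y|X=1) = (67/176, 109/176) → H(Y|X=1) = 0.9585
  X=2: P(X=2) = 0.296, P(Y|X=2) = (36/37, 1/37) → H(Y|X=2) = 0.1793
H(Y|X) = 0.528·0.1959 + 0.176·0.9585 + 0.296·0.1793 = 0.3252 bits

H(X,Y) = -Σ_{x,y} P(x,y) log₂ P(x,y). Per-cell terms -P(x,y)·log₂P(x,y):
  X=0: 0.4945, 0.0955
  X=1: 0.2613, 0.3485
  X=2: 0.5172, 0.0557
Sum of the 6 terms: H(X,Y) = 1.7727 bits

Chain rule check:
  H(X) + H(Y|X) = 1.4475 + 0.3252 = 1.7727 bits
  H(X,Y) = 1.7727 bits
✓ Chain rule verified.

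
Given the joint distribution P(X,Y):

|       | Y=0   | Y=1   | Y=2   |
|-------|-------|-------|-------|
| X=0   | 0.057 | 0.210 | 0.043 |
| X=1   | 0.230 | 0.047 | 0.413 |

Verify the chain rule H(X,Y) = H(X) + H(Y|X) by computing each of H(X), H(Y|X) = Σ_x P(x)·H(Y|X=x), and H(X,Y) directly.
H(X) = 0.8932 bits, H(Y|X) = 1.2323 bits, H(X,Y) = 2.1255 bits

Marginal of X (row sums):
  P(X=0) = 0.057 + 0.210 + 0.043 = 0.310
  P(X=1) = 0.230 + 0.047 + 0.413 = 0.690
H(X) = -[0.310·log₂(0.310) + 0.690·log₂(0.690)]
  = 0.5238 + 0.3694 = 0.8932 bits

H(Y|X) = Σ_x P(x)·H(Y|X=x):
  X=0: P(X=0) = 0.310, P(Y|X=0) = (57/310, 21/31, 43/310) → H(Y|X=0) = 1.2252
  X=1: P(X=1) = 0.690, P(Y|X=1) = (1/3, 47/690, 413/690) → H(Y|X=1) = 1.2355
H(Y|X) = 0.310·1.2252 + 0.690·1.2355 = 1.2323 bits

H(X,Y) = -Σ_{x,y} P(x,y) log₂ P(x,y). Per-cell terms -P(x,y)·log₂P(x,y):
  X=0: 0.2356, 0.4728, 0.1952
  X=1: 0.4877, 0.2073, 0.5269
Sum of the 6 terms: H(X,Y) = 2.1255 bits

Chain rule check:
  H(X) + H(Y|X) = 0.8932 + 1.2323 = 2.1255 bits
  H(X,Y) = 2.1255 bits
✓ Chain rule verified.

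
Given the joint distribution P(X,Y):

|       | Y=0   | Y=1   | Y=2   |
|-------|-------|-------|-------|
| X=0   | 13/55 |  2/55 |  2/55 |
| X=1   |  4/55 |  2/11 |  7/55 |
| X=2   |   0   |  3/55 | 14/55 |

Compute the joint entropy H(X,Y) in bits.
2.6716 bits

H(X,Y) = -Σ_{x,y} P(x,y) log₂ P(x,y). Per-cell terms -P(x,y)·log₂P(x,y):
  X=0: 0.49185, 0.17387, 0.17387
  X=1: 0.27501, 0.44717, 0.37851
  X=2: 0.00000, 0.22889, 0.50247
  (cells with P = 0 contribute 0)
Sum of the 9 terms: H(X,Y) = 2.6716 bits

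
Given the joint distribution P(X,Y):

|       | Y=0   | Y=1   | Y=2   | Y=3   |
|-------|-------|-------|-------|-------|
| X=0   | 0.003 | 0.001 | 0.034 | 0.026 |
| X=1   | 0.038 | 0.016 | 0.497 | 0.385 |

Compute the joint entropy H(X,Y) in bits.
1.6441 bits

H(X,Y) = -Σ_{x,y} P(x,y) log₂ P(x,y). Per-cell terms -P(x,y)·log₂P(x,y):
  X=0: 0.02514, 0.00997, 0.16586, 0.13690
  X=1: 0.17928, 0.09545, 0.50132, 0.53017
Sum of the 8 terms: H(X,Y) = 1.6441 bits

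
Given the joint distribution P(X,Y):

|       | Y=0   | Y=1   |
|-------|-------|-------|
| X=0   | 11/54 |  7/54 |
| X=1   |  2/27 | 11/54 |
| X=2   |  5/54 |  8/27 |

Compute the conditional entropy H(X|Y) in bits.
1.4823 bits

H(X|Y) = H(X,Y) - H(Y)

H(X,Y) = -Σ_{x,y} P(x,y) log₂ P(x,y). Per-cell terms -P(x,y)·log₂P(x,y):
  X=0: 0.46759, 0.38209
  X=1: 0.27814, 0.46759
  X=2: 0.31787, 0.51997
Sum of the 6 terms: H(X,Y) = 2.43325 bits

Marginal of Y (column sums):
  P(Y=0) = 11/54 + 2/27 + 5/54 = 10/27
  P(Y=1) = 7/54 + 11/54 + 8/27 = 17/27
H(Y) = -[(10/27)·log₂(10/27) + (17/27)·log₂(17/27)]
  = 0.53073 + 0.42023 = 0.95096 bits

H(X|Y) = H(X,Y) - H(Y) = 2.43325 - 0.95096 = 1.4823 bits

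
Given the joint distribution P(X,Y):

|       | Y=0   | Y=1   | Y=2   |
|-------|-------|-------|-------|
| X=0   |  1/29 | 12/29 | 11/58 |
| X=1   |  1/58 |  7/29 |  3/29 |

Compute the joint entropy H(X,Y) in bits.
2.0837 bits

H(X,Y) = -Σ_{x,y} P(x,y) log₂ P(x,y). Per-cell terms -P(x,y)·log₂P(x,y):
  X=0: 0.167517, 0.526766, 0.454897
  X=1: 0.101000, 0.494979, 0.338588
Sum of the 6 terms: H(X,Y) = 2.0837 bits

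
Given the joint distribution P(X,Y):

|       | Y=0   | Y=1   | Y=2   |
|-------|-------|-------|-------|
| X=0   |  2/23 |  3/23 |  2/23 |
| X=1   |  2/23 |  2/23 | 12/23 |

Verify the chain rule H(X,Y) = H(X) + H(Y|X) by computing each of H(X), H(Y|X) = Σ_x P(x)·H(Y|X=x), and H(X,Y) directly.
H(X) = 0.8865 bits, H(Y|X) = 1.2120 bits, H(X,Y) = 2.0986 bits

Marginal of X (row sums):
  P(X=0) = 2/23 + 3/23 + 2/23 = 7/23
  P(X=1) = 2/23 + 2/23 + 12/23 = 16/23
H(X) = -[(7/23)·log₂(7/23) + (16/23)·log₂(16/23)]
  = 0.52232 + 0.36422 = 0.8865 bits

H(Y|X) = Σ_x P(x)·H(Y|X=x):
  X=0: P(X=0) = 7/23, P(Y|X=0) = (2/7, 3/7, 2/7) → H(Y|X=0) = 1.55666
  X=1: P(X=1) = 16/23, P(Y|X=1) = (1/8, 1/8, 3/4) → H(Y|X=1) = 1.06128
H(Y|X) = (7/23)·1.55666 + (16/23)·1.06128 = 1.2120 bits

H(X,Y) = -Σ_{x,y} P(x,y) log₂ P(x,y). Per-cell terms -P(x,y)·log₂P(x,y):
  X=0: 0.30640, 0.38330, 0.30640
  X=1: 0.30640, 0.30640, 0.48970
Sum of the 6 terms: H(X,Y) = 2.0986 bits

Chain rule check:
  H(X) + H(Y|X) = 0.8865 + 1.2120 = 2.0985 bits
  H(X,Y) = 2.0986 bits
✓ Chain rule verified (Δ = 0.0001 is 4-dp rounding noise: each of the three values was rounded independently).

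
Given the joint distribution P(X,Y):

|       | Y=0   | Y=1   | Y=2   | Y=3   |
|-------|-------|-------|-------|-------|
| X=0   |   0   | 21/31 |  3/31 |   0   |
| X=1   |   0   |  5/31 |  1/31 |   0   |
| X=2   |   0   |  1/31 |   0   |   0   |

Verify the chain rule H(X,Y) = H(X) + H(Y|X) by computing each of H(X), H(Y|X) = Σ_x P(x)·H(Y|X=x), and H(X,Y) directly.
H(X) = 0.9042 bits, H(Y|X) = 0.5466 bits, H(X,Y) = 1.4509 bits

Marginal of X (row sums):
  P(X=0) = 0 + 21/31 + 3/31 + 0 = 24/31
  P(X=1) = 0 + 5/31 + 1/31 + 0 = 6/31
  P(X=2) = 0 + 1/31 + 0 + 0 = 1/31
H(X) = -[(24/31)·log₂(24/31) + (6/31)·log₂(6/31) + (1/31)·log₂(1/31)]
  = 0.28586 + 0.45856 + 0.15981 = 0.9042 bits

H(Y|X) = Σ_x P(x)·H(Y|X=x):
  X=0: P(X=0) = 24/31, P(Y|X=0) = (0, 7/8, 1/8, 0) → H(Y|X=0) = 0.54356
  X=1: P(X=1) = 6/31, P(Y|X=1) = (0, 5/6, 1/6, 0) → H(Y|X=1) = 0.65002
  X=2: P(X=2) = 1/31, P(Y|X=2) = (0, 1, 0, 0) → H(Y|X=2) = 0.00000
H(Y|X) = (24/31)·0.54356 + (6/31)·0.65002 + (1/31)·0.00000 = 0.5466 bits

H(X,Y) = -Σ_{x,y} P(x,y) log₂ P(x,y). Per-cell terms -P(x,y)·log₂P(x,y):
  X=0: 0.00000, 0.38063, 0.32605, 0.00000
  X=1: 0.00000, 0.42456, 0.15981, 0.00000
  X=2: 0.00000, 0.15981, 0.00000, 0.00000
  (cells with P = 0 contribute 0)
Sum of the 12 terms: H(X,Y) = 1.4509 bits

Chain rule check:
  H(X) + H(Y|X) = 0.9042 + 0.5466 = 1.4508 bits
  H(X,Y) = 1.4509 bits
✓ Chain rule verified (Δ = 0.0001 is 4-dp rounding noise: each of the three values was rounded independently).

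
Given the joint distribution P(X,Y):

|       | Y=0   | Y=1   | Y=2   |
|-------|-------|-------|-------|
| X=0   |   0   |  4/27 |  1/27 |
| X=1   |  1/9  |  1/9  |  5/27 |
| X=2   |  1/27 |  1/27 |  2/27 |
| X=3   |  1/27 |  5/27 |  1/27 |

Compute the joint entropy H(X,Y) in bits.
3.1723 bits

H(X,Y) = -Σ_{x,y} P(x,y) log₂ P(x,y). Per-cell terms -P(x,y)·log₂P(x,y):
  X=0: 0.00000, 0.40813, 0.17611
  X=1: 0.35221, 0.35221, 0.45055
  X=2: 0.17611, 0.17611, 0.27814
  X=3: 0.17611, 0.45055, 0.17611
  (cells with P = 0 contribute 0)
Sum of the 12 terms: H(X,Y) = 3.1723 bits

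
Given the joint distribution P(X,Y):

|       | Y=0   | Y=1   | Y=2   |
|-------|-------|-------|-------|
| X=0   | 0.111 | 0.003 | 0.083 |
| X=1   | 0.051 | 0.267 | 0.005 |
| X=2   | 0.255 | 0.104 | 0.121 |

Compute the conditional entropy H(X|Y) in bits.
1.1231 bits

H(X|Y) = H(X,Y) - H(Y)

H(X,Y) = -Σ_{x,y} P(x,y) log₂ P(x,y). Per-cell terms -P(x,y)·log₂P(x,y):
  X=0: 0.3520, 0.0251, 0.2980
  X=1: 0.2190, 0.5087, 0.0382
  X=2: 0.5027, 0.3396, 0.3687
Sum of the 9 terms: H(X,Y) = 2.6520 bits

Marginal of Y (column sums):
  P(Y=0) = 0.111 + 0.051 + 0.255 = 0.417
  P(Y=1) = 0.003 + 0.267 + 0.104 = 0.374
  P(Y=2) = 0.083 + 0.005 + 0.121 = 0.209
H(Y) = -[0.417·log₂(0.417) + 0.374·log₂(0.374) + 0.209·log₂(0.209)]
  = 0.5262 + 0.5307 + 0.4720 = 1.5289 bits

H(X|Y) = H(X,Y) - H(Y) = 2.6520 - 1.5289 = 1.1231 bits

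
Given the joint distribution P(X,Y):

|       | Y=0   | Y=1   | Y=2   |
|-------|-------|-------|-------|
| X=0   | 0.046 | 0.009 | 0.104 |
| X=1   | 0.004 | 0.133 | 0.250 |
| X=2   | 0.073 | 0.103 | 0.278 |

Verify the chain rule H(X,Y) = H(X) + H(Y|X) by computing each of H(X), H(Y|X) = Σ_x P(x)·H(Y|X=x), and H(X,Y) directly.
H(X) = 1.4691 bits, H(Y|X) = 1.1818 bits, H(X,Y) = 2.6509 bits

Marginal of X (row sums):
  P(X=0) = 0.046 + 0.009 + 0.104 = 0.159
  P(X=1) = 0.004 + 0.133 + 0.250 = 0.387
  P(X=2) = 0.073 + 0.103 + 0.278 = 0.454
H(X) = -[0.159·log₂(0.159) + 0.387·log₂(0.387) + 0.454·log₂(0.454)]
  = 0.421811 + 0.530033 + 0.517213 = 1.4691 bits

H(Y|X) = Σ_x P(x)·H(Y|X=x):
  X=0: P(X=0) = 0.159, P(Y|X=0) = (46/159, 3/53, 104/159) → H(Y|X=0) = 1.152764
  X=1: P(X=1) = 0.387, P(Y|X=1) = (4/387, 133/387, 250/387) → H(Y|X=1) = 1.004979
  X=2: P(X=2) = 0.454, P(Y|X=2) = (73/454, 103/454, 139/227) → H(Y|X=2) = 1.342777
H(Y|X) = 0.159·1.152764 + 0.387·1.004979 + 0.454·1.342777 = 1.1818 bits

H(X,Y) = -Σ_{x,y} P(x,y) log₂ P(x,y). Per-cell terms -P(x,y)·log₂P(x,y):
  X=0: 0.204342, 0.061163, 0.339596
  X=1: 0.031863, 0.387097, 0.500000
  X=2: 0.275645, 0.337766, 0.513422
Sum of the 9 terms: H(X,Y) = 2.6509 bits

Chain rule check:
  H(X) + H(Y|X) = 1.4691 + 1.1818 = 2.6509 bits
  H(X,Y) = 2.6509 bits
✓ Chain rule verified.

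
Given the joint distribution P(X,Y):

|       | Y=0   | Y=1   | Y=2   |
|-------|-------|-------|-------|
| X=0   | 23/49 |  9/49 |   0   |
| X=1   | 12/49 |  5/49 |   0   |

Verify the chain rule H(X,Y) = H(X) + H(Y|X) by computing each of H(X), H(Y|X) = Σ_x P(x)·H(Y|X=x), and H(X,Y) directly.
H(X) = 0.9313 bits, H(Y|X) = 0.8630 bits, H(X,Y) = 1.7943 bits

Marginal of X (row sums):
  P(X=0) = 23/49 + 9/49 + 0 = 32/49
  P(X=1) = 12/49 + 5/49 + 0 = 17/49
H(X) = -[(32/49)·log₂(32/49) + (17/49)·log₂(17/49)]
  = 0.4014 + 0.5299 = 0.9313 bits

H(Y|X) = Σ_x P(x)·H(Y|X=x):
  X=0: P(X=0) = 32/49, P(Y|X=0) = (23/32, 9/32, 0) → H(Y|X=0) = 0.8571
  X=1: P(X=1) = 17/49, P(Y|X=1) = (12/17, 5/17, 0) → H(Y|X=1) = 0.8740
H(Y|X) = (32/49)·0.8571 + (17/49)·0.8740 = 0.8630 bits

H(X,Y) = -Σ_{x,y} P(x,y) log₂ P(x,y). Per-cell terms -P(x,y)·log₂P(x,y):
  X=0: 0.5122, 0.4490, 0.0000
  X=1: 0.4971, 0.3360, 0.0000
  (cells with P = 0 contribute 0)
Sum of the 6 terms: H(X,Y) = 1.7943 bits

Chain rule check:
  H(X) + H(Y|X) = 0.9313 + 0.8630 = 1.7943 bits
  H(X,Y) = 1.7943 bits
✓ Chain rule verified.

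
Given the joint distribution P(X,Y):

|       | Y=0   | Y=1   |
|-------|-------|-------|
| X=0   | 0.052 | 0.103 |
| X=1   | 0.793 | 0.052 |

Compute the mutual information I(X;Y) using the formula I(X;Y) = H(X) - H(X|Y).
0.1977 bits

I(X;Y) = H(X) - H(X|Y)

Marginal of X (row sums):
  P(X=0) = 0.052 + 0.103 = 0.155
  P(X=1) = 0.793 + 0.052 = 0.845
H(X) = -[0.155·log₂(0.155) + 0.845·log₂(0.845)]
  = 0.4169 + 0.2053 = 0.6222 bits

Marginal of Y (column sums):
  P(Y=0) = 0.052 + 0.793 = 0.845
  P(Y=1) = 0.103 + 0.052 = 0.155
H(X|Y) = Σ_y P(y)·H(X|Y=y):
  Y=0: P(Y=0) = 0.845, P(X|Y=0) = (4/65, 61/65) → H(X|Y=0) = 0.3335
  Y=1: P(Y=1) = 0.155, P(X|Y=1) = (103/155, 52/155) → H(X|Y=1) = 0.9204
H(X|Y) = 0.845·0.3335 + 0.155·0.9204 = 0.4245 bits

I(X;Y) = H(X) - H(X|Y) = 0.6222 - 0.4245 = 0.1977 bits

Cross-check via I(X;Y) = H(X) + H(Y) - H(X,Y): computing H(Y) from the column sums and H(X,Y) from the 4 cells in the same way gives H(Y) = 0.6222 bits and H(X,Y) = 1.0467 bits, so
I(X;Y) = 0.6222 + 0.6222 - 1.0467 = 0.1977 bits ✓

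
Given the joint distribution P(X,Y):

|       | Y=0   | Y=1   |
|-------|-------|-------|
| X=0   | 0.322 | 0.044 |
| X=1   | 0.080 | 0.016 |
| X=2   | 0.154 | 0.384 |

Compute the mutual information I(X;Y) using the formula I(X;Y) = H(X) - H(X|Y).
0.2698 bits

I(X;Y) = H(X) - H(X|Y)

Marginal of X (row sums):
  P(X=0) = 0.322 + 0.044 = 0.366
  P(X=1) = 0.080 + 0.016 = 0.096
  P(X=2) = 0.154 + 0.384 = 0.538
H(X) = -[0.366·log₂(0.366) + 0.096·log₂(0.096) + 0.538·log₂(0.538)]
  = 0.5307 + 0.3246 + 0.4811 = 1.3364 bits

Marginal of Y (column sums):
  P(Y=0) = 0.322 + 0.080 + 0.154 = 0.556
  P(Y=1) = 0.044 + 0.016 + 0.384 = 0.444
H(X|Y) = Σ_y P(y)·H(X|Y=y):
  Y=0: P(Y=0) = 0.556, P(X|Y=0) = (161/278, 20/139, 77/278) → H(X|Y=0) = 1.3718
  Y=1: P(Y=1) = 0.444, P(X|Y=1) = (11/111, 4/111, 32/37) → H(X|Y=1) = 0.6844
H(X|Y) = 0.556·1.3718 + 0.444·0.6844 = 1.0666 bits

I(X;Y) = H(X) - H(X|Y) = 1.3364 - 1.0666 = 0.2698 bits

Cross-check via I(X;Y) = H(X) + H(Y) - H(X,Y): computing H(Y) from the column sums and H(X,Y) from the 6 cells in the same way gives H(Y) = 0.9909 bits and H(X,Y) = 2.0575 bits, so
I(X;Y) = 1.3364 + 0.9909 - 2.0575 = 0.2698 bits ✓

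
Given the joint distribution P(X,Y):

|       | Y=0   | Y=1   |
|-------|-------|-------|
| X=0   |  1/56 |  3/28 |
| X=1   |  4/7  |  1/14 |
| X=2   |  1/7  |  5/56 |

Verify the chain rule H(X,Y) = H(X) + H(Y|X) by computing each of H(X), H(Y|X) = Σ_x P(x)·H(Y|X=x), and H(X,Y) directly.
H(X) = 1.2739 bits, H(Y|X) = 0.6206 bits, H(X,Y) = 1.8945 bits

Marginal of X (row sums):
  P(X=0) = 1/56 + 3/28 = 1/8
  P(X=1) = 4/7 + 1/14 = 9/14
  P(X=2) = 1/7 + 5/56 = 13/56
H(X) = -[(1/8)·log₂(1/8) + (9/14)·log₂(9/14) + (13/56)·log₂(13/56)]
  = 0.37500 + 0.40978 + 0.48911 = 1.2739 bits

H(Y|X) = Σ_x P(x)·H(Y|X=x):
  X=0: P(X=0) = 1/8, P(Y|X=0) = (1/7, 6/7) → H(Y|X=0) = 0.59167
  X=1: P(X=1) = 9/14, P(Y|X=1) = (8/9, 1/9) → H(Y|X=1) = 0.50326
  X=2: P(X=2) = 13/56, P(Y|X=2) = (8/13, 5/13) → H(Y|X=2) = 0.96124
H(Y|X) = (1/8)·0.59167 + (9/14)·0.50326 + (13/56)·0.96124 = 0.6206 bits

H(X,Y) = -Σ_{x,y} P(x,y) log₂ P(x,y). Per-cell terms -P(x,y)·log₂P(x,y):
  X=0: 0.10370, 0.34526
  X=1: 0.46135, 0.27195
  X=2: 0.40105, 0.31120
Sum of the 6 terms: H(X,Y) = 1.8945 bits

Chain rule check:
  H(X) + H(Y|X) = 1.2739 + 0.6206 = 1.8945 bits
  H(X,Y) = 1.8945 bits
✓ Chain rule verified.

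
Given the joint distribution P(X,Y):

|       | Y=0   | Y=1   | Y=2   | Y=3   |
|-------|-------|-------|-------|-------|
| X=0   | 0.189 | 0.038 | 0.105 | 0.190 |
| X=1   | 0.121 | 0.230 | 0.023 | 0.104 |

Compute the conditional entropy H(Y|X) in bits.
1.7527 bits

H(Y|X) = H(X,Y) - H(X)

H(X,Y) = -Σ_{x,y} P(x,y) log₂ P(x,y). Per-cell terms -P(x,y)·log₂P(x,y):
  X=0: 0.45427, 0.17928, 0.34141, 0.45523
  X=1: 0.36868, 0.48767, 0.12517, 0.33960
Sum of the 8 terms: H(X,Y) = 2.7513 bits

Marginal of X (row sums):
  P(X=0) = 0.189 + 0.038 + 0.105 + 0.190 = 0.522
  P(X=1) = 0.121 + 0.230 + 0.023 + 0.104 = 0.478
H(X) = -[0.522·log₂(0.522) + 0.478·log₂(0.478)]
  = 0.48957 + 0.50903 = 0.9986 bits

H(Y|X) = H(X,Y) - H(X) = 2.7513 - 0.9986 = 1.7527 bits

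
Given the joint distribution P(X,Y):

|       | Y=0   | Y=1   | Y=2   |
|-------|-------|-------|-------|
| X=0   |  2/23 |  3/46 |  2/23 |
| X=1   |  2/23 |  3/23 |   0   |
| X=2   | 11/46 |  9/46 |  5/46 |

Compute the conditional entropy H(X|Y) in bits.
1.3444 bits

H(X|Y) = H(X,Y) - H(Y)

H(X,Y) = -Σ_{x,y} P(x,y) log₂ P(x,y). Per-cell terms -P(x,y)·log₂P(x,y):
  X=0: 0.306397, 0.256865, 0.306397
  X=1: 0.306397, 0.383296, 0.000000
  X=2: 0.493596, 0.460494, 0.348004
  (cells with P = 0 contribute 0)
Sum of the 9 terms: H(X,Y) = 2.86145 bits

Marginal of Y (column sums):
  P(Y=0) = 2/23 + 2/23 + 11/46 = 19/46
  P(Y=1) = 3/46 + 3/23 + 9/46 = 9/23
  P(Y=2) = 2/23 + 0 + 5/46 = 9/46
H(Y) = -[(19/46)·log₂(19/46) + (9/23)·log₂(9/23) + (9/46)·log₂(9/46)]
  = 0.526892 + 0.529684 + 0.460494 = 1.51707 bits

H(X|Y) = H(X,Y) - H(Y) = 2.86145 - 1.51707 = 1.3444 bits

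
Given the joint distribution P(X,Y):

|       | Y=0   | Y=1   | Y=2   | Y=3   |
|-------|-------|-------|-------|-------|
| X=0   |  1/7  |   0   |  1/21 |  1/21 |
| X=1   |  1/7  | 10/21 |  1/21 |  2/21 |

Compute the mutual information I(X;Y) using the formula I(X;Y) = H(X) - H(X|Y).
0.2797 bits

I(X;Y) = H(X) - H(X|Y)

Marginal of X (row sums):
  P(X=0) = 1/7 + 0 + 1/21 + 1/21 = 5/21
  P(X=1) = 1/7 + 10/21 + 1/21 + 2/21 = 16/21
H(X) = -[(5/21)·log₂(5/21) + (16/21)·log₂(16/21)]
  = 0.49295 + 0.29891 = 0.79186 bits

Marginal of Y (column sums):
  P(Y=0) = 1/7 + 1/7 = 2/7
  P(Y=1) = 0 + 10/21 = 10/21
  P(Y=2) = 1/21 + 1/21 = 2/21
  P(Y=3) = 1/21 + 2/21 = 1/7
H(X|Y) = Σ_y P(y)·H(X|Y=y):
  Y=0: P(Y=0) = 2/7, P(X|Y=0) = (1/2, 1/2) → H(X|Y=0) = 1.00000
  Y=1: P(Y=1) = 10/21, P(X|Y=1) = (0, 1) → H(X|Y=1) = 0.00000
  Y=2: P(Y=2) = 2/21, P(X|Y=2) = (1/2, 1/2) → H(X|Y=2) = 1.00000
  Y=3: P(Y=3) = 1/7, P(X|Y=3) = (1/3, 2/3) → H(X|Y=3) = 0.91830
H(X|Y) = (2/7)·1.00000 + (10/21)·0.00000 + (2/21)·1.00000 + (1/7)·0.91830 = 0.51214 bits

I(X;Y) = H(X) - H(X|Y) = 0.79186 - 0.51214 = 0.2797 bits

Cross-check via I(X;Y) = H(X) + H(Y) - H(X,Y): computing H(Y) from the column sums and H(X,Y) from the 8 cells in the same way gives H(Y) = 1.75022 bits and H(X,Y) = 2.26236 bits, so
I(X;Y) = 0.79186 + 1.75022 - 2.26236 = 0.2797 bits ✓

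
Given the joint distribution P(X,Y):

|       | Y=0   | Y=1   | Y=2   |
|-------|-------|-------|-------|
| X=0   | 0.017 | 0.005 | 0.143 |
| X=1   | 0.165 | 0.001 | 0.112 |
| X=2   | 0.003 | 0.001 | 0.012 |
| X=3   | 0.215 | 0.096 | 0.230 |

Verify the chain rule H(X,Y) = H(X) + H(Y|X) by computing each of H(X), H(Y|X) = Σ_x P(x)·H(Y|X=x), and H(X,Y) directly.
H(X) = 1.5173 bits, H(Y|X) = 1.2154 bits, H(X,Y) = 2.7327 bits

Marginal of X (row sums):
  P(X=0) = 0.017 + 0.005 + 0.143 = 0.165
  P(X=1) = 0.165 + 0.001 + 0.112 = 0.278
  P(X=2) = 0.003 + 0.001 + 0.012 = 0.016
  P(X=3) = 0.215 + 0.096 + 0.230 = 0.541
H(X) = -[0.165·log₂(0.165) + 0.278·log₂(0.278) + 0.016·log₂(0.016) + 0.541·log₂(0.541)]
  = 0.4289 + 0.5134 + 0.0955 + 0.4795 = 1.5173 bits

H(Y|X) = Σ_x P(x)·H(Y|X=x):
  X=0: P(X=0) = 0.165, P(Y|X=0) = (17/165, 1/33, 13/15) → H(Y|X=0) = 0.6696
  X=1: P(X=1) = 0.278, P(Y|X=1) = (165/278, 1/278, 56/139) → H(Y|X=1) = 1.0043
  X=2: P(X=2) = 0.016, P(Y|X=2) = (3/16, 1/16, 3/4) → H(Y|X=2) = 1.0141
  X=3: P(X=3) = 0.541, P(Y|X=3) = (215/541, 96/541, 230/541) → H(Y|X=3) = 1.4963
H(Y|X) = 0.165·0.6696 + 0.278·1.0043 + 0.016·1.0141 + 0.541·1.4963 = 1.2154 bits

H(X,Y) = -Σ_{x,y} P(x,y) log₂ P(x,y). Per-cell terms -P(x,y)·log₂P(x,y):
  X=0: 0.0999, 0.0382, 0.4012
  X=1: 0.4289, 0.0100, 0.3537
  X=2: 0.0251, 0.0100, 0.0766
  X=3: 0.4768, 0.3246, 0.4877
Sum of the 12 terms: H(X,Y) = 2.7327 bits

Chain rule check:
  H(X) + H(Y|X) = 1.5173 + 1.2154 = 2.7327 bits
  H(X,Y) = 2.7327 bits
✓ Chain rule verified.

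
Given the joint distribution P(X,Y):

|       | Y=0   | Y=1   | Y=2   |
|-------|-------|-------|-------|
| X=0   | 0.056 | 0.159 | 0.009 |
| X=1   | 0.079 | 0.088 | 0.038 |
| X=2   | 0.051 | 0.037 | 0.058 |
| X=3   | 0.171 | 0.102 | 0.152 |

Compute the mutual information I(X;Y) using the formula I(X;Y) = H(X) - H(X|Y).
0.1356 bits

I(X;Y) = H(X) - H(X|Y)

Marginal of X (row sums):
  P(X=0) = 0.056 + 0.159 + 0.009 = 0.224
  P(X=1) = 0.079 + 0.088 + 0.038 = 0.205
  P(X=2) = 0.051 + 0.037 + 0.058 = 0.146
  P(X=3) = 0.171 + 0.102 + 0.152 = 0.425
H(X) = -[0.224·log₂(0.224) + 0.205·log₂(0.205) + 0.146·log₂(0.146) + 0.425·log₂(0.425)]
  = 0.4835 + 0.4687 + 0.4053 + 0.5246 = 1.8821 bits

Marginal of Y (column sums):
  P(Y=0) = 0.056 + 0.079 + 0.051 + 0.171 = 0.357
  P(Y=1) = 0.159 + 0.088 + 0.037 + 0.102 = 0.386
  P(Y=2) = 0.009 + 0.038 + 0.058 + 0.152 = 0.257
H(X|Y) = Σ_y P(y)·H(X|Y=y):
  Y=0: P(Y=0) = 0.357, P(X|Y=0) = (8/51, 79/357, 1/7, 57/119) → H(X|Y=0) = 1.8104
  Y=1: P(Y=1) = 0.386, P(X|Y=1) = (159/386, 44/193, 37/386, 51/193) → H(X|Y=1) = 1.8450
  Y=2: P(Y=2) = 0.257, P(X|Y=2) = (9/257, 38/257, 58/257, 152/257) → H(X|Y=2) = 1.5099
H(X|Y) = 0.357·1.8104 + 0.386·1.8450 + 0.257·1.5099 = 1.7465 bits

I(X;Y) = H(X) - H(X|Y) = 1.8821 - 1.7465 = 0.1356 bits

Cross-check via I(X;Y) = H(X) + H(Y) - H(X,Y): computing H(Y) from the column sums and H(X,Y) from the 12 cells in the same way gives H(Y) = 1.5644 bits and H(X,Y) = 3.3109 bits, so
I(X;Y) = 1.8821 + 1.5644 - 3.3109 = 0.1356 bits ✓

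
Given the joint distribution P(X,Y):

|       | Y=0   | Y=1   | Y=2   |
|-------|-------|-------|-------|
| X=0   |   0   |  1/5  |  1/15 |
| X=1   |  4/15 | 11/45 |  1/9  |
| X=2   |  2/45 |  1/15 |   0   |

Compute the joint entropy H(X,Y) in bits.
2.5425 bits

H(X,Y) = -Σ_{x,y} P(x,y) log₂ P(x,y). Per-cell terms -P(x,y)·log₂P(x,y):
  X=0: 0.0000, 0.4644, 0.2605
  X=1: 0.5085, 0.4968, 0.3522
  X=2: 0.1996, 0.2605, 0.0000
  (cells with P = 0 contribute 0)
Sum of the 9 terms: H(X,Y) = 2.5425 bits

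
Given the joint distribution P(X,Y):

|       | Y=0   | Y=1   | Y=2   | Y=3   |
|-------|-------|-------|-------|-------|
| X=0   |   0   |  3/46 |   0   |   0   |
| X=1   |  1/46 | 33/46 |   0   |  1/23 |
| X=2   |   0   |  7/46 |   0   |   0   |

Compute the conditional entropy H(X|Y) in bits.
0.9230 bits

H(X|Y) = H(X,Y) - H(Y)

H(X,Y) = -Σ_{x,y} P(x,y) log₂ P(x,y). Per-cell terms -P(x,y)·log₂P(x,y):
  X=0: 0.00000, 0.25687, 0.00000, 0.00000
  X=1: 0.12008, 0.34375, 0.00000, 0.19668
  X=2: 0.00000, 0.41334, 0.00000, 0.00000
  (cells with P = 0 contribute 0)
Sum of the 12 terms: H(X,Y) = 1.3307 bits

Marginal of Y (column sums):
  P(Y=0) = 0 + 1/46 + 0 = 1/46
  P(Y=1) = 3/46 + 33/46 + 7/46 = 43/46
  P(Y=2) = 0 + 0 + 0 = 0
  P(Y=3) = 0 + 1/23 + 0 = 1/23
H(Y) = -[(1/46)·log₂(1/46) + (43/46)·log₂(43/46) + (1/23)·log₂(1/23)]   (outcomes with P = 0 contribute 0)
  = 0.12008 + 0.09095 + 0.19668 = 0.4077 bits

H(X|Y) = H(X,Y) - H(Y) = 1.3307 - 0.4077 = 0.9230 bits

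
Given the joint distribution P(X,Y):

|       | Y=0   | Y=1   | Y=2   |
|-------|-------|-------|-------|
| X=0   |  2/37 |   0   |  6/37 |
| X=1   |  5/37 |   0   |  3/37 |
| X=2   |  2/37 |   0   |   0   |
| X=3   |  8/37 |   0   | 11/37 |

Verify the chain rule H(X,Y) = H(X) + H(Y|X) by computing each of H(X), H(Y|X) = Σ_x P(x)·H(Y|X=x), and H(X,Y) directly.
H(X) = 1.6767 bits, H(Y|X) = 0.8860 bits, H(X,Y) = 2.5627 bits

Marginal of X (row sums):
  P(X=0) = 2/37 + 0 + 6/37 = 8/37
  P(X=1) = 5/37 + 0 + 3/37 = 8/37
  P(X=2) = 2/37 + 0 + 0 = 2/37
  P(X=3) = 8/37 + 0 + 11/37 = 19/37
H(X) = -[(8/37)·log₂(8/37) + (8/37)·log₂(8/37) + (2/37)·log₂(2/37) + (19/37)·log₂(19/37)]
  = 0.4777 + 0.4777 + 0.2275 + 0.4938 = 1.6767 bits

H(Y|X) = Σ_x P(x)·H(Y|X=x):
  X=0: P(X=0) = 8/37, P(Y|X=0) = (1/4, 0, 3/4) → H(Y|X=0) = 0.8113
  X=1: P(X=1) = 8/37, P(Y|X=1) = (5/8, 0, 3/8) → H(Y|X=1) = 0.9544
  X=2: P(X=2) = 2/37, P(Y|X=2) = (1, 0, 0) → H(Y|X=2) = 0.0000
  X=3: P(X=3) = 19/37, P(Y|X=3) = (8/19, 0, 11/19) → H(Y|X=3) = 0.9819
H(Y|X) = (8/37)·0.8113 + (8/37)·0.9544 + (2/37)·0.0000 + (19/37)·0.9819 = 0.8860 bits

H(X,Y) = -Σ_{x,y} P(x,y) log₂ P(x,y). Per-cell terms -P(x,y)·log₂P(x,y):
  X=0: 0.2275, 0.0000, 0.4256
  X=1: 0.3902, 0.0000, 0.2939
  X=2: 0.2275, 0.0000, 0.0000
  X=3: 0.4777, 0.0000, 0.5203
  (cells with P = 0 contribute 0)
Sum of the 12 terms: H(X,Y) = 2.5627 bits

Chain rule check:
  H(X) + H(Y|X) = 1.6767 + 0.8860 = 2.5627 bits
  H(X,Y) = 2.5627 bits
✓ Chain rule verified.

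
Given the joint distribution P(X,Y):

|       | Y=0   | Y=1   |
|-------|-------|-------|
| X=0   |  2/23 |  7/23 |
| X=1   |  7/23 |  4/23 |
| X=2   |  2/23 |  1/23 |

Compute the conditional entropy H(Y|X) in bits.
0.8711 bits

H(Y|X) = H(X,Y) - H(X)

H(X,Y) = -Σ_{x,y} P(x,y) log₂ P(x,y). Per-cell terms -P(x,y)·log₂P(x,y):
  X=0: 0.3064, 0.5223
  X=1: 0.5223, 0.4389
  X=2: 0.3064, 0.1967
Sum of the 6 terms: H(X,Y) = 2.2930 bits

Marginal of X (row sums):
  P(X=0) = 2/23 + 7/23 = 9/23
  P(X=1) = 7/23 + 4/23 = 11/23
  P(X=2) = 2/23 + 1/23 = 3/23
H(X) = -[(9/23)·log₂(9/23) + (11/23)·log₂(11/23) + (3/23)·log₂(3/23)]
  = 0.5297 + 0.5089 + 0.3833 = 1.4219 bits

H(Y|X) = H(X,Y) - H(X) = 2.2930 - 1.4219 = 0.8711 bits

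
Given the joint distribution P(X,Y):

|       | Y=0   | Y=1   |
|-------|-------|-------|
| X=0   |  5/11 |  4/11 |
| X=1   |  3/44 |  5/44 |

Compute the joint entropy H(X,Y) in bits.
1.6685 bits

H(X,Y) = -Σ_{x,y} P(x,y) log₂ P(x,y). Per-cell terms -P(x,y)·log₂P(x,y):
  X=0: 0.517047, 0.530702
  X=1: 0.264168, 0.356534
Sum of the 4 terms: H(X,Y) = 1.6685 bits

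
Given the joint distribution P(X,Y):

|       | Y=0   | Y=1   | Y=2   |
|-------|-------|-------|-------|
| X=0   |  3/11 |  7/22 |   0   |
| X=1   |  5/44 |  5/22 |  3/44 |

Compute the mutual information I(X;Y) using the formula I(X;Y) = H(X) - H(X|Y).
0.1039 bits

I(X;Y) = H(X) - H(X|Y)

Marginal of X (row sums):
  P(X=0) = 3/11 + 7/22 + 0 = 13/22
  P(X=1) = 5/44 + 5/22 + 3/44 = 9/22
H(X) = -[(13/22)·log₂(13/22) + (9/22)·log₂(9/22)]
  = 0.448495 + 0.527525 = 0.97602 bits

Marginal of Y (column sums):
  P(Y=0) = 3/11 + 5/44 = 17/44
  P(Y=1) = 7/22 + 5/22 = 6/11
  P(Y=2) = 0 + 3/44 = 3/44
H(X|Y) = Σ_y P(y)·H(X|Y=y):
  Y=0: P(Y=0) = 17/44, P(X|Y=0) = (12/17, 5/17) → H(X|Y=0) = 0.873981
  Y=1: P(Y=1) = 6/11, P(X|Y=1) = (7/12, 5/12) → H(X|Y=1) = 0.979869
  Y=2: P(Y=2) = 3/44, P(X|Y=2) = (0, 1) → H(X|Y=2) = 0.000000
H(X|Y) = (17/44)·0.873981 + (6/11)·0.979869 + (3/44)·0.000000 = 0.87215 bits

I(X;Y) = H(X) - H(X|Y) = 0.97602 - 0.87215 = 0.1039 bits

Cross-check via I(X;Y) = H(X) + H(Y) - H(X,Y): computing H(Y) from the column sums and H(X,Y) from the 6 cells in the same way gives H(Y) = 1.27123 bits and H(X,Y) = 2.14338 bits, so
I(X;Y) = 0.97602 + 1.27123 - 2.14338 = 0.1039 bits ✓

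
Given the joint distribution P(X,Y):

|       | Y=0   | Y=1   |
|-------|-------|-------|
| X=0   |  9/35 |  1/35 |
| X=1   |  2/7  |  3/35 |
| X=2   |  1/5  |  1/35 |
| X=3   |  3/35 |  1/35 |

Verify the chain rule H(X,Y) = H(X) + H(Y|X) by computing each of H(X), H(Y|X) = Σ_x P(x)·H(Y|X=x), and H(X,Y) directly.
H(X) = 1.8914 bits, H(Y|X) = 0.6404 bits, H(X,Y) = 2.5319 bits

Marginal of X (row sums):
  P(X=0) = 9/35 + 1/35 = 2/7
  P(X=1) = 2/7 + 3/35 = 13/35
  P(X=2) = 1/5 + 1/35 = 8/35
  P(X=3) = 3/35 + 1/35 = 4/35
H(X) = -[(2/7)·log₂(2/7) + (13/35)·log₂(13/35) + (8/35)·log₂(8/35) + (4/35)·log₂(4/35)]
  = 0.51639 + 0.53071 + 0.48669 + 0.35763 = 1.8914 bits

H(Y|X) = Σ_x P(x)·H(Y|X=x):
  X=0: P(X=0) = 2/7, P(Y|X=0) = (9/10, 1/10) → H(Y|X=0) = 0.46900
  X=1: P(X=1) = 13/35, P(Y|X=1) = (10/13, 3/13) → H(Y|X=1) = 0.77935
  X=2: P(X=2) = 8/35, P(Y|X=2) = (7/8, 1/8) → H(Y|X=2) = 0.54356
  X=3: P(X=3) = 4/35, P(Y|X=3) = (3/4, 1/4) → H(Y|X=3) = 0.81128
H(Y|X) = (2/7)·0.46900 + (13/35)·0.77935 + (8/35)·0.54356 + (4/35)·0.81128 = 0.6404 bits

H(X,Y) = -Σ_{x,y} P(x,y) log₂ P(x,y). Per-cell terms -P(x,y)·log₂P(x,y):
  X=0: 0.50383, 0.14655
  X=1: 0.51639, 0.30380
  X=2: 0.46439, 0.14655
  X=3: 0.30380, 0.14655
Sum of the 8 terms: H(X,Y) = 2.5319 bits

Chain rule check:
  H(X) + H(Y|X) = 1.8914 + 0.6404 = 2.5318 bits
  H(X,Y) = 2.5319 bits
✓ Chain rule verified (Δ = 0.0001 is 4-dp rounding noise: each of the three values was rounded independently).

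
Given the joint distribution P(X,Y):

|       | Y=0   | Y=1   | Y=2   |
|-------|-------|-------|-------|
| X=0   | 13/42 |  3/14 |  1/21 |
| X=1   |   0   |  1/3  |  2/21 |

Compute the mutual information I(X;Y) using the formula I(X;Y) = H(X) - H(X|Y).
0.3252 bits

I(X;Y) = H(X) - H(X|Y)

Marginal of X (row sums):
  P(X=0) = 13/42 + 3/14 + 1/21 = 4/7
  P(X=1) = 0 + 1/3 + 2/21 = 3/7
H(X) = -[(4/7)·log₂(4/7) + (3/7)·log₂(3/7)]
  = 0.4613 + 0.5239 = 0.9852 bits

Marginal of Y (column sums):
  P(Y=0) = 13/42 + 0 = 13/42
  P(Y=1) = 3/14 + 1/3 = 23/42
  P(Y=2) = 1/21 + 2/21 = 1/7
H(X|Y) = Σ_y P(y)·H(X|Y=y):
  Y=0: P(Y=0) = 13/42, P(X|Y=0) = (1, 0) → H(X|Y=0) = 0.0000
  Y=1: P(Y=1) = 23/42, P(X|Y=1) = (9/23, 14/23) → H(X|Y=1) = 0.9656
  Y=2: P(Y=2) = 1/7, P(X|Y=2) = (1/3, 2/3) → H(X|Y=2) = 0.9183
H(X|Y) = (13/42)·0.0000 + (23/42)·0.9656 + (1/7)·0.9183 = 0.6600 bits

I(X;Y) = H(X) - H(X|Y) = 0.9852 - 0.6600 = 0.3252 bits

Cross-check via I(X;Y) = H(X) + H(Y) - H(X,Y): computing H(Y) from the column sums and H(X,Y) from the 6 cells in the same way gives H(Y) = 1.4005 bits and H(X,Y) = 2.0605 bits, so
I(X;Y) = 0.9852 + 1.4005 - 2.0605 = 0.3252 bits ✓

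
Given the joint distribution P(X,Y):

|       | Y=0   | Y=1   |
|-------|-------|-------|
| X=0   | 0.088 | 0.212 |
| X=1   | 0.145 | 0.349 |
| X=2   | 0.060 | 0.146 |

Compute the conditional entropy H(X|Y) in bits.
1.4932 bits

H(X|Y) = H(X,Y) - H(Y)

H(X,Y) = -Σ_{x,y} P(x,y) log₂ P(x,y). Per-cell terms -P(x,y)·log₂P(x,y):
  X=0: 0.3086, 0.4744
  X=1: 0.4040, 0.5300
  X=2: 0.2435, 0.4053
Sum of the 6 terms: H(X,Y) = 2.3658 bits

Marginal of Y (column sums):
  P(Y=0) = 0.088 + 0.145 + 0.060 = 0.293
  P(Y=1) = 0.212 + 0.349 + 0.146 = 0.707
H(Y) = -[0.293·log₂(0.293) + 0.707·log₂(0.707)]
  = 0.5189 + 0.3537 = 0.8726 bits

H(X|Y) = H(X,Y) - H(Y) = 2.3658 - 0.8726 = 1.4932 bits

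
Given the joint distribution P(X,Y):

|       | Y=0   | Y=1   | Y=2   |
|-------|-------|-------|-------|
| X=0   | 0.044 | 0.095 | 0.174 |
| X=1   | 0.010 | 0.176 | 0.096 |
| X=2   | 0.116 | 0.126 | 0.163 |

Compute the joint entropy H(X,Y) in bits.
2.9556 bits

H(X,Y) = -Σ_{x,y} P(x,y) log₂ P(x,y). Per-cell terms -P(x,y)·log₂P(x,y):
  X=0: 0.19828, 0.32261, 0.43897
  X=1: 0.06644, 0.44112, 0.32456
  X=2: 0.36051, 0.37655, 0.42658
Sum of the 9 terms: H(X,Y) = 2.9556 bits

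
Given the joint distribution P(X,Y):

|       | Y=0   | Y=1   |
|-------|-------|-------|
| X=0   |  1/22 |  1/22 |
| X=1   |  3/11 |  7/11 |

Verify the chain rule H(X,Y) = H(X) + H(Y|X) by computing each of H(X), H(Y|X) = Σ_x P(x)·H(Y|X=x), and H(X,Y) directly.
H(X) = 0.4395 bits, H(Y|X) = 0.8921 bits, H(X,Y) = 1.3316 bits

Marginal of X (row sums):
  P(X=0) = 1/22 + 1/22 = 1/11
  P(X=1) = 3/11 + 7/11 = 10/11
H(X) = -[(1/11)·log₂(1/11) + (10/11)·log₂(10/11)]
  = 0.3145 + 0.1250 = 0.4395 bits

H(Y|X) = Σ_x P(x)·H(Y|X=x):
  X=0: P(X=0) = 1/11, P(Y|X=0) = (1/2, 1/2) → H(Y|X=0) = 1.0000
  X=1: P(X=1) = 10/11, P(Y|X=1) = (3/10, 7/10) → H(Y|X=1) = 0.8813
H(Y|X) = (1/11)·1.0000 + (10/11)·0.8813 = 0.8921 bits

H(X,Y) = -Σ_{x,y} P(x,y) log₂ P(x,y). Per-cell terms -P(x,y)·log₂P(x,y):
  X=0: 0.2027, 0.2027
  X=1: 0.5112, 0.4150
Sum of the 4 terms: H(X,Y) = 1.3316 bits

Chain rule check:
  H(X) + H(Y|X) = 0.4395 + 0.8921 = 1.3316 bits
  H(X,Y) = 1.3316 bits
✓ Chain rule verified.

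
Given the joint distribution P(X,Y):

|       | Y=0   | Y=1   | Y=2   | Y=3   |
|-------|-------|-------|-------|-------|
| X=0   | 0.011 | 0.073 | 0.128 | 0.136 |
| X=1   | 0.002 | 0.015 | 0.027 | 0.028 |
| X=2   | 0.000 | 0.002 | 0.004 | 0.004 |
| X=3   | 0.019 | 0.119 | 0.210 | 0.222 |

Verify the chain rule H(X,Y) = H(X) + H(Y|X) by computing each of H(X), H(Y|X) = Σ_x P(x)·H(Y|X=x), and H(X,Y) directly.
H(X) = 1.3319 bits, H(Y|X) = 1.6909 bits, H(X,Y) = 3.0228 bits

Marginal of X (row sums):
  P(X=0) = 0.011 + 0.073 + 0.128 + 0.136 = 0.348
  P(X=1) = 0.002 + 0.015 + 0.027 + 0.028 = 0.072
  P(X=2) = 0.000 + 0.002 + 0.004 + 0.004 = 0.010
  P(X=3) = 0.019 + 0.119 + 0.210 + 0.222 = 0.570
H(X) = -[0.348·log₂(0.348) + 0.072·log₂(0.072) + 0.010·log₂(0.010) + 0.570·log₂(0.570)]
  = 0.52995 + 0.27330 + 0.06644 + 0.46225 = 1.3319 bits

H(Y|X) = Σ_x P(x)·H(Y|X=x):
  X=0: P(X=0) = 0.348, P(Y|X=0) = (11/348, 73/348, 32/87, 34/87) → H(Y|X=0) = 1.69063
  X=1: P(X=1) = 0.072, P(Y|X=1) = (1/36, 5/24, 3/8, 7/18) → H(Y|X=1) = 1.67560
  X=2: P(X=2) = 0.010, P(Y|X=2) = (0, 1/5, 2/5, 2/5) → H(Y|X=2) = 1.52193
  X=3: P(X=3) = 0.570, P(Y|X=3) = (1/30, 119/570, 7/19, 37/95) → H(Y|X=3) = 1.69597
H(Y|X) = 0.348·1.69063 + 0.072·1.67560 + 0.010·1.52193 + 0.570·1.69597 = 1.6909 bits

H(X,Y) = -Σ_{x,y} P(x,y) log₂ P(x,y). Per-cell terms -P(x,y)·log₂P(x,y):
  X=0: 0.07157, 0.27565, 0.37962, 0.39145
  X=1: 0.01793, 0.09088, 0.14069, 0.14444
  X=2: 0.00000, 0.01793, 0.03186, 0.03186
  X=3: 0.10864, 0.36545, 0.47282, 0.48204
  (cells with P = 0 contribute 0)
Sum of the 16 terms: H(X,Y) = 3.0228 bits

Chain rule check:
  H(X) + H(Y|X) = 1.3319 + 1.6909 = 3.0228 bits
  H(X,Y) = 3.0228 bits
✓ Chain rule verified.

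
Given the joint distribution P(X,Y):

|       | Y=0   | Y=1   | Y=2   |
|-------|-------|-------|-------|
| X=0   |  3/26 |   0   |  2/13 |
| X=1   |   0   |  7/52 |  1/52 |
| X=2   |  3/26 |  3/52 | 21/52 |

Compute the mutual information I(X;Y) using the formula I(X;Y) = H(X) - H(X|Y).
0.3872 bits

I(X;Y) = H(X) - H(X|Y)

Marginal of X (row sums):
  P(X=0) = 3/26 + 0 + 2/13 = 7/26
  P(X=1) = 0 + 7/52 + 1/52 = 2/13
  P(X=2) = 3/26 + 3/52 + 21/52 = 15/26
H(X) = -[(7/26)·log₂(7/26) + (2/13)·log₂(2/13) + (15/26)·log₂(15/26)]
  = 0.50968 + 0.41545 + 0.45782 = 1.38295 bits

Marginal of Y (column sums):
  P(Y=0) = 3/26 + 0 + 3/26 = 3/13
  P(Y=1) = 0 + 7/52 + 3/52 = 5/26
  P(Y=2) = 2/13 + 1/52 + 21/52 = 15/26
H(X|Y) = Σ_y P(y)·H(X|Y=y):
  Y=0: P(Y=0) = 3/13, P(X|Y=0) = (1/2, 0, 1/2) → H(X|Y=0) = 1.00000
  Y=1: P(Y=1) = 5/26, P(X|Y=1) = (0, 7/10, 3/10) → H(X|Y=1) = 0.88129
  Y=2: P(Y=2) = 15/26, P(X|Y=2) = (4/15, 1/30, 7/10) → H(X|Y=2) = 1.03227
H(X|Y) = (3/13)·1.00000 + (5/26)·0.88129 + (15/26)·1.03227 = 0.99579 bits

I(X;Y) = H(X) - H(X|Y) = 1.38295 - 0.99579 = 0.3872 bits

Cross-check via I(X;Y) = H(X) + H(Y) - H(X,Y): computing H(Y) from the column sums and H(X,Y) from the 9 cells in the same way gives H(Y) = 1.40341 bits and H(X,Y) = 2.39920 bits, so
I(X;Y) = 1.38295 + 1.40341 - 2.39920 = 0.3872 bits ✓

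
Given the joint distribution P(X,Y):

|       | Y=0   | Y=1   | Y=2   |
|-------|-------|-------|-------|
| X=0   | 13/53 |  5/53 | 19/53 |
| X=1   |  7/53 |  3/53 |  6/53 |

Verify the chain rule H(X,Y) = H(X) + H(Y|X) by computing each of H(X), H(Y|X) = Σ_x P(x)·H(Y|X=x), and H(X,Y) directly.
H(X) = 0.8836 bits, H(Y|X) = 1.4417 bits, H(X,Y) = 2.3252 bits

Marginal of X (row sums):
  P(X=0) = 13/53 + 5/53 + 19/53 = 37/53
  P(X=1) = 7/53 + 3/53 + 6/53 = 16/53
H(X) = -[(37/53)·log₂(37/53) + (16/53)·log₂(16/53)]
  = 0.361949 + 0.521636 = 0.8836 bits

H(Y|X) = Σ_x P(x)·H(Y|X=x):
  X=0: P(X=0) = 37/53, P(Y|X=0) = (13/37, 5/37, 19/37) → H(Y|X=0) = 1.414157
  X=1: P(X=1) = 16/53, P(Y|X=1) = (7/16, 3/16, 3/8) → H(Y|X=1) = 1.505241
H(Y|X) = (37/53)·1.414157 + (16/53)·1.505241 = 1.4417 bits

H(X,Y) = -Σ_{x,y} P(x,y) log₂ P(x,y). Per-cell terms -P(x,y)·log₂P(x,y):
  X=0: 0.497307, 0.321320, 0.530564
  X=1: 0.385735, 0.234507, 0.355807
Sum of the 6 terms: H(X,Y) = 2.3252 bits

Chain rule check:
  H(X) + H(Y|X) = 0.8836 + 1.4417 = 2.3253 bits
  H(X,Y) = 2.3252 bits
✓ Chain rule verified (Δ = 0.0001 is 4-dp rounding noise: each of the three values was rounded independently).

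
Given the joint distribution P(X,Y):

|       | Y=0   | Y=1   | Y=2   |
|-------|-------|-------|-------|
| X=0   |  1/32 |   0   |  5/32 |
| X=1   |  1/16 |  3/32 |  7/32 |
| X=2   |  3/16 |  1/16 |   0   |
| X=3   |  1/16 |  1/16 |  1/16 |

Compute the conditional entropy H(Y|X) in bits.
1.1410 bits

H(Y|X) = H(X,Y) - H(X)

H(X,Y) = -Σ_{x,y} P(x,y) log₂ P(x,y). Per-cell terms -P(x,y)·log₂P(x,y):
  X=0: 0.15625, 0.00000, 0.41845
  X=1: 0.25000, 0.32016, 0.47964
  X=2: 0.45282, 0.25000, 0.00000
  X=3: 0.25000, 0.25000, 0.25000
  (cells with P = 0 contribute 0)
Sum of the 12 terms: H(X,Y) = 3.0773 bits

Marginal of X (row sums):
  P(X=0) = 1/32 + 0 + 5/32 = 3/16
  P(X=1) = 1/16 + 3/32 + 7/32 = 3/8
  P(X=2) = 3/16 + 1/16 + 0 = 1/4
  P(X=3) = 1/16 + 1/16 + 1/16 = 3/16
H(X) = -[(3/16)·log₂(3/16) + (3/8)·log₂(3/8) + (1/4)·log₂(1/4) + (3/16)·log₂(3/16)]
  = 0.45282 + 0.53064 + 0.50000 + 0.45282 = 1.9363 bits

H(Y|X) = H(X,Y) - H(X) = 3.0773 - 1.9363 = 1.1410 bits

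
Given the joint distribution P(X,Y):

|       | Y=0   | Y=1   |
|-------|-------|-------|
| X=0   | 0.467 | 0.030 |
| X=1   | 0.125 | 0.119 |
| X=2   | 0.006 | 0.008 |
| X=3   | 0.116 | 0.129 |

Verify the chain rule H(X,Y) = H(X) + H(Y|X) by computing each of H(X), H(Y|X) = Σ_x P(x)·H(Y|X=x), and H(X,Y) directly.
H(X) = 1.5812 bits, H(Y|X) = 0.6656 bits, H(X,Y) = 2.2469 bits

Marginal of X (row sums):
  P(X=0) = 0.467 + 0.030 = 0.497
  P(X=1) = 0.125 + 0.119 = 0.244
  P(X=2) = 0.006 + 0.008 = 0.014
  P(X=3) = 0.116 + 0.129 = 0.245
H(X) = -[0.497·log₂(0.497) + 0.244·log₂(0.244) + 0.014·log₂(0.014) + 0.245·log₂(0.245)]
  = 0.50132 + 0.49655 + 0.08622 + 0.49714 = 1.5812 bits

H(Y|X) = Σ_x P(x)·H(Y|X=x):
  X=0: P(X=0) = 0.497, P(Y|X=0) = (467/497, 30/497) → H(Y|X=0) = 0.32888
  X=1: P(X=1) = 0.244, P(Y|X=1) = (125/244, 119/244) → H(Y|X=1) = 0.99956
  X=2: P(X=2) = 0.014, P(Y|X=2) = (3/7, 4/7) → H(Y|X=2) = 0.98523
  X=3: P(X=3) = 0.245, P(Y|X=3) = (116/245, 129/245) → H(Y|X=3) = 0.99797
H(Y|X) = 0.497·0.32888 + 0.244·0.99956 + 0.014·0.98523 + 0.245·0.99797 = 0.6656 bits

H(X,Y) = -Σ_{x,y} P(x,y) log₂ P(x,y). Per-cell terms -P(x,y)·log₂P(x,y):
  X=0: 0.51300, 0.15177
  X=1: 0.37500, 0.36545
  X=2: 0.04428, 0.05573
  X=3: 0.36051, 0.38114
Sum of the 8 terms: H(X,Y) = 2.2469 bits

Chain rule check:
  H(X) + H(Y|X) = 1.5812 + 0.6656 = 2.2468 bits
  H(X,Y) = 2.2469 bits
✓ Chain rule verified (Δ = 0.0001 is 4-dp rounding noise: each of the three values was rounded independently).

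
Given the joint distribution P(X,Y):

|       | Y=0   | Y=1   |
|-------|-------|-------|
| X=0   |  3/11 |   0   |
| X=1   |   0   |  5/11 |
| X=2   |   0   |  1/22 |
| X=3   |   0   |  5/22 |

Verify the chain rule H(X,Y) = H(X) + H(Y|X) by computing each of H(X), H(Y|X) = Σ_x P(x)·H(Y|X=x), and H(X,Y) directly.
H(X) = 1.7168 bits, H(Y|X) = 0.0000 bits, H(X,Y) = 1.7168 bits

Marginal of X (row sums):
  P(X=0) = 3/11 + 0 = 3/11
  P(X=1) = 0 + 5/11 = 5/11
  P(X=2) = 0 + 1/22 = 1/22
  P(X=3) = 0 + 5/22 = 5/22
H(X) = -[(3/11)·log₂(3/11) + (5/11)·log₂(5/11) + (1/22)·log₂(1/22) + (5/22)·log₂(5/22)]
  = 0.51122 + 0.51705 + 0.20270 + 0.48580 = 1.7168 bits

H(Y|X) = Σ_x P(x)·H(Y|X=x):
  X=0: P(X=0) = 3/11, P(Y|X=0) = (1, 0) → H(Y|X=0) = 0.00000
  X=1: P(X=1) = 5/11, P(Y|X=1) = (0, 1) → H(Y|X=1) = 0.00000
  X=2: P(X=2) = 1/22, P(Y|X=2) = (0, 1) → H(Y|X=2) = 0.00000
  X=3: P(X=3) = 5/22, P(Y|X=3) = (0, 1) → H(Y|X=3) = 0.00000
H(Y|X) = (3/11)·0.00000 + (5/11)·0.00000 + (1/22)·0.00000 + (5/22)·0.00000 = 0.0000 bits

H(X,Y) = -Σ_{x,y} P(x,y) log₂ P(x,y). Per-cell terms -P(x,y)·log₂P(x,y):
  X=0: 0.51122, 0.00000
  X=1: 0.00000, 0.51705
  X=2: 0.00000, 0.20270
  X=3: 0.00000, 0.48580
  (cells with P = 0 contribute 0)
Sum of the 8 terms: H(X,Y) = 1.7168 bits

Chain rule check:
  H(X) + H(Y|X) = 1.7168 + 0.0000 = 1.7168 bits
  H(X,Y) = 1.7168 bits
✓ Chain rule verified.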